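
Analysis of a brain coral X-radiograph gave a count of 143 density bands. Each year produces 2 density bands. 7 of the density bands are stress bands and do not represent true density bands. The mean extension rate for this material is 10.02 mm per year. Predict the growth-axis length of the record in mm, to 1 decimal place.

681.4 mm

After corrections the count is 143 − 7 = 136 density bands.
With 2 density bands per year, 136 / 2 = 68 years.
Length ≈ 10.02 × 68 = 681.4 mm.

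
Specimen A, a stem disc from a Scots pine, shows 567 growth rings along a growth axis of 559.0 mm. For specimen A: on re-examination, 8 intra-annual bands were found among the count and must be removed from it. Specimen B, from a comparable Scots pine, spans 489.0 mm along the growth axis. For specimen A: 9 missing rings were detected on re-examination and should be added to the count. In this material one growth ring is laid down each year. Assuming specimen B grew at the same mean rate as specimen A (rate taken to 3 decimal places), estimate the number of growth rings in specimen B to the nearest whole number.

497 growth rings

Specimen A: adjusted count: 567 − 8 + 9 = 568 growth rings.
A: Extension rate ≈ 559.0 / 568 = 0.984 mm/year.
B spans 489.0 / 0.984 = 496.95 years ≈ 497 growth rings.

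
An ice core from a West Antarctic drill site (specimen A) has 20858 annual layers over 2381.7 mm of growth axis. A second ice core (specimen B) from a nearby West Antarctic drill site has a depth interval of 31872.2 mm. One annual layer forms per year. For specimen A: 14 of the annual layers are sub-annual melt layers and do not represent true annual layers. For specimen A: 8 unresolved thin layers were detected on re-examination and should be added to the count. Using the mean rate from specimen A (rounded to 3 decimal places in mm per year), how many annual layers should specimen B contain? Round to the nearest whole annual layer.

279581 annual layers

Specimen A: after corrections the count is 20858 − 14 + 8 = 20852 annual layers.
A: Mean rate = 2381.7 mm / 20852 years ≈ 0.114 mm/year.
Specimen B: 31872.2 mm / 0.114 mm per year = 279580.70 years ≈ 279581 annual layers.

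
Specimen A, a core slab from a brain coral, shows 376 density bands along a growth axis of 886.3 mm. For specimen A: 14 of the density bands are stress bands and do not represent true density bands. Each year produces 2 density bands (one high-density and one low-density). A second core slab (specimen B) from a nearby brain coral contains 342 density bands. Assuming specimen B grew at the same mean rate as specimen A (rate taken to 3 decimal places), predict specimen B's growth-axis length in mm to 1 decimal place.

837.4 mm

Specimen A: after corrections the count is 376 − 14 = 362 density bands.
Specimen A: dividing by 2 density bands per year: 362 / 2 = 181 years.
A: Extension rate ≈ 886.3 / 181 = 4.897 mm/yr.
Specimen B: dividing by 2 density bands per year: 342 / 2 = 171 years. For B, 4.897 mm/year × 171 years = 837.4 mm.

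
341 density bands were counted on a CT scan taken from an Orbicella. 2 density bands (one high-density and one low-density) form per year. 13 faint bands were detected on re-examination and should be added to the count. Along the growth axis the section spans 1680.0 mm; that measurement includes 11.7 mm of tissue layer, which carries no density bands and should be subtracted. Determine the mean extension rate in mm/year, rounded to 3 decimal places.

Adjusted count: 341 + 13 = 354 density bands.
With 2 density bands per year, 354 / 2 = 177 years.
Net length = 1680.0 − 11.7 = 1668.3 mm.
Extension rate ≈ 1668.3 / 177 = 9.425 mm/year.

9.425 mm/year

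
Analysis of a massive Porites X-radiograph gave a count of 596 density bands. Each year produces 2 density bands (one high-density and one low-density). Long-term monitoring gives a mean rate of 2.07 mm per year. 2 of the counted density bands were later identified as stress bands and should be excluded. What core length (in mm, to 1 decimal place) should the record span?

614.8 mm

After corrections the count is 596 − 2 = 594 density bands.
594 density bands at 2 per year is 594 / 2 = 297 years.
Predicted length = 2.07 mm/year × 297 years = 614.8 mm.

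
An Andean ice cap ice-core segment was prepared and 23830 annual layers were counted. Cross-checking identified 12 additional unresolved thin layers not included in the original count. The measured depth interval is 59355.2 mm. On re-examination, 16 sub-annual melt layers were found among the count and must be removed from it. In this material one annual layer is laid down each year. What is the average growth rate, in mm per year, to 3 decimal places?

True annual layer count = 23830 − 16 + 12 = 23826.
59355.2 mm over 23826 years gives 59355.2 / 23826 ≈ 2.491 mm per year.

2.491 mm per year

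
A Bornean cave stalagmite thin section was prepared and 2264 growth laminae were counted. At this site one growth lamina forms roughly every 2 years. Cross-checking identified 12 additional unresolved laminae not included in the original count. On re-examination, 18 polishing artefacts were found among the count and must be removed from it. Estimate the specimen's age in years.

4516 yr

Correcting the raw count gives 2264 − 18 + 12 = 2258 true growth laminae.
At 2 years per growth lamina, 2258 × 2 = 4516 years.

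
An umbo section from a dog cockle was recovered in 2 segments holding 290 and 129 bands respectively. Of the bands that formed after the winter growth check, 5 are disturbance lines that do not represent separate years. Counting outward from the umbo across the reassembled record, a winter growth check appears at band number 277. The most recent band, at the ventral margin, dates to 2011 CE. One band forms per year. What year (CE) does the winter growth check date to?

Total bands = 290 + 129 = 419.
419 − 277 = 142 bands lie beyond the winter growth check toward the ventral margin.
Removing the 5 false bands leaves 142 − 5 = 137 true bands beyond the winter growth check.
Counting back 137 years from 2011 CE places the winter growth check in 2011 − 137 = 1874 CE.

1874 CE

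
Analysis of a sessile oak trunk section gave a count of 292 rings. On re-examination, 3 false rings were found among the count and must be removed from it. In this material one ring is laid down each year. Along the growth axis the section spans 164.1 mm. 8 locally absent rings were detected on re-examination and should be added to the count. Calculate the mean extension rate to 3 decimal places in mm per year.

0.553 mm per year

After corrections the count is 292 − 3 + 8 = 297 rings.
164.1 mm over 297 years gives 164.1 / 297 ≈ 0.553 mm per year.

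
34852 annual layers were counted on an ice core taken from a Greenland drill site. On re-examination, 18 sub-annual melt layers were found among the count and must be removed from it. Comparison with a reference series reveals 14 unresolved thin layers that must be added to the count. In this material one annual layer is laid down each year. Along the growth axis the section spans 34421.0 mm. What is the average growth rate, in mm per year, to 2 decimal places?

0.99 mm per year

Adjusted count: 34852 − 18 + 14 = 34848 annual layers.
Mean rate = 34421.0 mm / 34848 years ≈ 0.99 mm per year.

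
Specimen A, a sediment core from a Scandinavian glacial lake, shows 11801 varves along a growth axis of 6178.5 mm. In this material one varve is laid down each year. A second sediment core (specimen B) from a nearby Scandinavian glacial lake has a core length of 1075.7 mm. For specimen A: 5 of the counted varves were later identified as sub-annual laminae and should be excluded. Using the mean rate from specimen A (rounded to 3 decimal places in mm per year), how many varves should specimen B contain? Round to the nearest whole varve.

2053 varves

Specimen A: true varve count = 11801 − 5 = 11796.
A: Mean rate = 6178.5 mm / 11796 years ≈ 0.524 mm/yr.
B spans 1075.7 / 0.524 = 2052.86 years ≈ 2053 varves.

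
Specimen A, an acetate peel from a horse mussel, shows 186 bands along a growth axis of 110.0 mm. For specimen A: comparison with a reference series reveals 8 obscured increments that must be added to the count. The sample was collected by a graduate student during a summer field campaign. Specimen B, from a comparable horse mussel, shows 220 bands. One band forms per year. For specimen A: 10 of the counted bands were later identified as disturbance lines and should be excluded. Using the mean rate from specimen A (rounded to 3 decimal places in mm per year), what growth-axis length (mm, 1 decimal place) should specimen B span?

131.6 mm

Specimen A: true band count = 186 − 10 + 8 = 184.
A: 110.0 mm over 184 years gives 110.0 / 184 ≈ 0.598 mm per year.
For B, 0.598 mm/year × 220 years = 131.6 mm.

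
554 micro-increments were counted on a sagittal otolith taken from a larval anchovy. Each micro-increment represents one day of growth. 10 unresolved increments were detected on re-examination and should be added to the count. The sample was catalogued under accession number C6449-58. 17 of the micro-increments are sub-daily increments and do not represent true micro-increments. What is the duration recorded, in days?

547 days

True micro-increment count = 554 − 17 + 10 = 547.
With a one-to-one micro-increment periodicity this is 547 days.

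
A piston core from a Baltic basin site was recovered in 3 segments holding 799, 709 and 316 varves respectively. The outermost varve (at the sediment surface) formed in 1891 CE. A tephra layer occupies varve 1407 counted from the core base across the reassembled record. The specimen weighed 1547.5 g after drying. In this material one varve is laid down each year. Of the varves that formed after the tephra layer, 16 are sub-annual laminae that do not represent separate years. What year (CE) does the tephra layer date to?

1490 CE

Total varves = 799 + 709 + 316 = 1824.
1824 − 1407 = 417 varves lie beyond the tephra layer toward the sediment surface.
417 − 16 false = 401 true varves after the tephra layer.
The varve at the sediment surface is 1891 CE, so the tephra layer dates to 1891 − 401 = 1490 CE.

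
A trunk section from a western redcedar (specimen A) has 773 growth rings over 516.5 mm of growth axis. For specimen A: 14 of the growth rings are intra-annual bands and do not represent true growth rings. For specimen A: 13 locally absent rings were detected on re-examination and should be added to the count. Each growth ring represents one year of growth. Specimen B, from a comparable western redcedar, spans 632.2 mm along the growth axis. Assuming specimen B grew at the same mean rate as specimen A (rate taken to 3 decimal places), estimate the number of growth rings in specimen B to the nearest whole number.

Specimen A: true growth ring count = 773 − 14 + 13 = 772.
A: Mean rate = 516.5 mm / 772 years ≈ 0.669 mm per year.
Specimen B: 632.2 mm / 0.669 mm per year = 944.99 years ≈ 945 growth rings.

945 growth rings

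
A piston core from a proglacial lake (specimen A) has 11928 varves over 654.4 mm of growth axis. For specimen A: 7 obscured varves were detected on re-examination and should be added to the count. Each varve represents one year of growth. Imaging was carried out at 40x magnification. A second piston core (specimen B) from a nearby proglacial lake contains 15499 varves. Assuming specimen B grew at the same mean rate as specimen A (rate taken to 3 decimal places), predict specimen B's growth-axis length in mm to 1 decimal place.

Specimen A: after corrections the count is 11928 + 7 = 11935 varves.
A: Mean rate = 654.4 mm / 11935 years ≈ 0.055 mm/year.
Length of B = 0.055 × 15499 = 852.4 mm.

852.4 mm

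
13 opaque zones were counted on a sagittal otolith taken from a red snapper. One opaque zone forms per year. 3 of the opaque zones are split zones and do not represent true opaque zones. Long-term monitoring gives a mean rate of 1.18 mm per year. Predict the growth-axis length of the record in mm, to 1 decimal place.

11.8 mm

True opaque zone count = 13 − 3 = 10.
10 years at 1.18 mm/year gives 1.18 × 10 = 11.8 mm.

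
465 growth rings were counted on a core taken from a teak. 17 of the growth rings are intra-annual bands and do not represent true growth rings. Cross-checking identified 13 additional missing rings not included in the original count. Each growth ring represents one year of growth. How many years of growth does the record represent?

461 years

Correcting the raw count gives 465 − 17 + 13 = 461 true growth rings.
One growth ring per year makes the duration 461 years.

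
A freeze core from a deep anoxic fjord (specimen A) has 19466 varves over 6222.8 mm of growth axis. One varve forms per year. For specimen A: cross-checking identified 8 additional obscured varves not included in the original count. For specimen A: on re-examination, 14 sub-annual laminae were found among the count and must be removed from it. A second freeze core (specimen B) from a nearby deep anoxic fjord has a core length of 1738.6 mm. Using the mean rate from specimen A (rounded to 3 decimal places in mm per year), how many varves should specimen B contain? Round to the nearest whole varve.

5433 varves

Specimen A: correcting the raw count gives 19466 − 14 + 8 = 19460 true varves.
A: Extension rate ≈ 6222.8 / 19460 = 0.320 mm/yr.
For B, 1738.6 / 0.320 = 5433.12 years ≈ 5433 varves.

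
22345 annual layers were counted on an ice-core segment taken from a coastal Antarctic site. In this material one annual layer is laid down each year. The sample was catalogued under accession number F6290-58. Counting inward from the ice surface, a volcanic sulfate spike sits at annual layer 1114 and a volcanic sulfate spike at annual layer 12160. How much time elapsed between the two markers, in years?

11046 years

Separation: 12160 − 1114 = 11046 annual layers.
One annual layer per year makes the interval 11046 years.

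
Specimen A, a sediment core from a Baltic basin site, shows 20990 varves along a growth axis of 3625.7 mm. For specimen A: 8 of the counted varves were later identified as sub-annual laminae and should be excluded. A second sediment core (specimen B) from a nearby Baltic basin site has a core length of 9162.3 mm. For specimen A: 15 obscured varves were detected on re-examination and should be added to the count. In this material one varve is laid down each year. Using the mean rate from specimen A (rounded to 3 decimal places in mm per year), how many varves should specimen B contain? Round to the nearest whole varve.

Specimen A: after corrections the count is 20990 − 8 + 15 = 20997 varves.
A: 3625.7 mm over 20997 years gives 3625.7 / 20997 ≈ 0.173 mm per year.
B spans 9162.3 / 0.173 = 52961.27 years ≈ 52961 varves.

52961 varves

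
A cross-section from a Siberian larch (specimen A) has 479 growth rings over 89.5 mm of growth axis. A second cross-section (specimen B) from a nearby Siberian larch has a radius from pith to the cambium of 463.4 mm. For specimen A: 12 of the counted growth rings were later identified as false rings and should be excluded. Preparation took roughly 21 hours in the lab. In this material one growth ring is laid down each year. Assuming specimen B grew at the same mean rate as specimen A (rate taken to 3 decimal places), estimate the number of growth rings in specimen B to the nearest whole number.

Specimen A: true growth ring count = 479 − 12 = 467.
A: 89.5 mm over 467 years gives 89.5 / 467 ≈ 0.192 mm/year.
For B, 463.4 / 0.192 = 2413.54 years ≈ 2414 growth rings.

2414 growth rings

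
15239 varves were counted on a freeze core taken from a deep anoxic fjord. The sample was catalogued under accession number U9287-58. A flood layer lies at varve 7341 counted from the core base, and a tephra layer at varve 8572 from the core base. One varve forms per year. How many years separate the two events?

Separation: 8572 − 7341 = 1231 varves.
At one varve per year, 1231 years elapsed between them.

1231 years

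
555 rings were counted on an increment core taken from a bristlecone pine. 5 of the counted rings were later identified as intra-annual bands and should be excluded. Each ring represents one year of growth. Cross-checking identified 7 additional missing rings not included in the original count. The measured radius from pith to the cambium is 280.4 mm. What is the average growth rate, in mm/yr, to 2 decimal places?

True ring count = 555 − 5 + 7 = 557.
280.4 mm over 557 years gives 280.4 / 557 ≈ 0.50 mm/yr.

0.50 mm/yr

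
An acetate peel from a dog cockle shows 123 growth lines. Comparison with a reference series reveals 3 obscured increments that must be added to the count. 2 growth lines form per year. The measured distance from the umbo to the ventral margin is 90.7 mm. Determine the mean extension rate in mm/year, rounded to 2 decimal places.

1.44 mm/year

After corrections the count is 123 + 3 = 126 growth lines.
With 2 growth lines per year, 126 / 2 = 63 years.
90.7 mm over 63 years gives 90.7 / 63 ≈ 1.44 mm/year.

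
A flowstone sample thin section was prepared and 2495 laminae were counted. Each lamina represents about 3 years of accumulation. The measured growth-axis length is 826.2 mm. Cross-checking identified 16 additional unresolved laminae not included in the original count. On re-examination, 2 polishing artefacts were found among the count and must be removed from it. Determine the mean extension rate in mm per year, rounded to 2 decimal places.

0.11 mm per year

Correcting the raw count gives 2495 − 2 + 16 = 2509 true laminae.
2509 laminae at 3 years each span 2509 × 3 = 7527 years.
Mean rate = 826.2 mm / 7527 years ≈ 0.11 mm per year.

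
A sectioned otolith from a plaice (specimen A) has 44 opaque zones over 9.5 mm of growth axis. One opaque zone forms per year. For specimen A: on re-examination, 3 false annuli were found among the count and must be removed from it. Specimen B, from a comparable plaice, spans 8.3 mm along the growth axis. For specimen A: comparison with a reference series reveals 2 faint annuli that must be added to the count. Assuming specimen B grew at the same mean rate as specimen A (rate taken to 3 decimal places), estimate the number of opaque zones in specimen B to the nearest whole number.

38 opaque zones

Specimen A: true opaque zone count = 44 − 3 + 2 = 43.
A: Extension rate ≈ 9.5 / 43 = 0.221 mm/year.
B spans 8.3 / 0.221 = 37.56 years ≈ 38 opaque zones.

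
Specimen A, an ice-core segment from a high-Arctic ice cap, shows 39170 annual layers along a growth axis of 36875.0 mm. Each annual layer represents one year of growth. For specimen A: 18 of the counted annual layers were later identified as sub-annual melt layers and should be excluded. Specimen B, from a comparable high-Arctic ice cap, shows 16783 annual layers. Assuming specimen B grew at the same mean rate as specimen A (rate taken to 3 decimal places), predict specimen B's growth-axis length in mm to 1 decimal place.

Specimen A: correcting the raw count gives 39170 − 18 = 39152 true annual layers.
A: 36875.0 mm over 39152 years gives 36875.0 / 39152 ≈ 0.942 mm per year.
B's length ≈ 0.942 × 16783 = 15809.6 mm.

15809.6 mm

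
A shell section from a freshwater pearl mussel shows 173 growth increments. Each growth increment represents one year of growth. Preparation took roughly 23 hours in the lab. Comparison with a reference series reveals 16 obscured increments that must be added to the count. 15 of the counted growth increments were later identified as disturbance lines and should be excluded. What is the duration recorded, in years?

174 years

True growth increment count = 173 − 15 + 16 = 174.
At one growth increment per year, that is 174 years.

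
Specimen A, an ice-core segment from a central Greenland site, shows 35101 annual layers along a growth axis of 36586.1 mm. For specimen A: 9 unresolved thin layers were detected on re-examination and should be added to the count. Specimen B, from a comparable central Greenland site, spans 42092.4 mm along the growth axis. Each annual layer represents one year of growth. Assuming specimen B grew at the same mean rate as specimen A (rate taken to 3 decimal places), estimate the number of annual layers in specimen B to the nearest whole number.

40396 annual layers

Specimen A: correcting the raw count gives 35101 + 9 = 35110 true annual layers.
A: Mean rate = 36586.1 mm / 35110 years ≈ 1.042 mm per year.
B spans 42092.4 / 1.042 = 40395.78 years ≈ 40396 annual layers.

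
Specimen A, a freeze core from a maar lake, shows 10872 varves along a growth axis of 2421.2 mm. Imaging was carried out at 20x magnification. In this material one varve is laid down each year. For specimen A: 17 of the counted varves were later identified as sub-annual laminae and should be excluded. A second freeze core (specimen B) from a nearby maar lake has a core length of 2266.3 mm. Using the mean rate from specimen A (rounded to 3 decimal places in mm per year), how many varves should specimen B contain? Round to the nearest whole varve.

10163 varves

Specimen A: after corrections the count is 10872 − 17 = 10855 varves.
A: 2421.2 mm over 10855 years gives 2421.2 / 10855 ≈ 0.223 mm/yr.
Specimen B: 2266.3 mm / 0.223 mm per year = 10162.78 years ≈ 10163 varves.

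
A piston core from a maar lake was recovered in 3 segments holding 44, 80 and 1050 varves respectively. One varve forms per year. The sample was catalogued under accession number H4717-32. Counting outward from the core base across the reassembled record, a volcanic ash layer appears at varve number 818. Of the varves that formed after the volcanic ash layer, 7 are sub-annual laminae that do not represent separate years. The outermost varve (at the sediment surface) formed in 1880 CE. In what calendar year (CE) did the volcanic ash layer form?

Total varves = 44 + 80 + 1050 = 1174.
1174 − 818 = 356 varves lie beyond the volcanic ash layer toward the sediment surface.
Excluding 7 false varves: 356 − 7 = 349.
The varve at the sediment surface is 1880 CE, so the volcanic ash layer dates to 1880 − 349 = 1531 CE.

1531 CE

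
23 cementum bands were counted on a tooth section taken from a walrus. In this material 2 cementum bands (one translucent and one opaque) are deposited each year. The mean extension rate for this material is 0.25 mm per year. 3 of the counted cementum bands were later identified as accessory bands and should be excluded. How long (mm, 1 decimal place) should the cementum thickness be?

Correcting the raw count gives 23 − 3 = 20 true cementum bands.
Dividing by 2 cementum bands per year: 20 / 2 = 10 years.
Length ≈ 0.25 × 10 = 2.5 mm.

2.5 mm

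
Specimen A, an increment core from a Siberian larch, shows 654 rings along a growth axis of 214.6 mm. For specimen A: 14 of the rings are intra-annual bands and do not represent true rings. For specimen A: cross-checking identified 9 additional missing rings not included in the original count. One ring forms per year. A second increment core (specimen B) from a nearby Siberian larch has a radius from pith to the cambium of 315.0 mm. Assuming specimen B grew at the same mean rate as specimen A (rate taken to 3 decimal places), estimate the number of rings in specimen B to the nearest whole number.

952 rings

Specimen A: adjusted count: 654 − 14 + 9 = 649 rings.
A: 214.6 mm over 649 years gives 214.6 / 649 ≈ 0.331 mm/year.
For B, 315.0 / 0.331 = 951.66 years ≈ 952 rings.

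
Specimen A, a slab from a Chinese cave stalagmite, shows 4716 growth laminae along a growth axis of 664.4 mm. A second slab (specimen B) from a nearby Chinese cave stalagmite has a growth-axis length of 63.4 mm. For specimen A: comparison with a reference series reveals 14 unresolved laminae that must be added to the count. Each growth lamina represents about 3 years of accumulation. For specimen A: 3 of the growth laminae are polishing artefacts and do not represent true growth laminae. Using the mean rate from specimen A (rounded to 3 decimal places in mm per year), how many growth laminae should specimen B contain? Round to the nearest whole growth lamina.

Specimen A: adjusted count: 4716 − 3 + 14 = 4727 growth laminae.
Specimen A: at 3 years per growth lamina, 4727 × 3 = 14181 years.
A: 664.4 mm over 14181 years gives 664.4 / 14181 ≈ 0.047 mm per year.
Specimen B: 63.4 mm / 0.047 mm per year = 1348.94 years; at 3 years per growth lamina that is 1348.94 / 3 ≈ 450 growth laminae.

450 growth laminae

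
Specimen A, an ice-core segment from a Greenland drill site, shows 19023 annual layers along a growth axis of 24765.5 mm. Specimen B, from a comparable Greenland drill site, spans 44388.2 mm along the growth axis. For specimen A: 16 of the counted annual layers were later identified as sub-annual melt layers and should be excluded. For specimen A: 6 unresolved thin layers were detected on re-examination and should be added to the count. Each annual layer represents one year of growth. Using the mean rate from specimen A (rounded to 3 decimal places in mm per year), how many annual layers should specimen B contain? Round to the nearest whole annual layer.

34066 annual layers

Specimen A: correcting the raw count gives 19023 − 16 + 6 = 19013 true annual layers.
A: Mean rate = 24765.5 mm / 19013 years ≈ 1.303 mm per year.
Specimen B: 44388.2 mm / 1.303 mm per year = 34066.16 years ≈ 34066 annual layers.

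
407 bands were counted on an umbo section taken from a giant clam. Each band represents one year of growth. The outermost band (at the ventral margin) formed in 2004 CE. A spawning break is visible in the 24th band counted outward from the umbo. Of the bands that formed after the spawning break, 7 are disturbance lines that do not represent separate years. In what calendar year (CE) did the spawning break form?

407 − 24 = 383 bands lie beyond the spawning break toward the ventral margin.
Excluding 7 false bands: 383 − 7 = 376.
Counting back 376 years from 2004 CE places the spawning break in 2004 − 376 = 1628 CE.

1628 CE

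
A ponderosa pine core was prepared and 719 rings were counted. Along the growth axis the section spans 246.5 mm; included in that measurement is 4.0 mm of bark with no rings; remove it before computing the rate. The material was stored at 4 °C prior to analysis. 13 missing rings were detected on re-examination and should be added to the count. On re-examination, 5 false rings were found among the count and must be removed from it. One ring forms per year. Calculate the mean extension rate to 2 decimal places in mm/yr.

0.33 mm/yr

After corrections the count is 719 − 5 + 13 = 727 rings.
Net length = 246.5 − 4.0 = 242.5 mm.
Mean rate = 242.5 mm / 727 years ≈ 0.33 mm/yr.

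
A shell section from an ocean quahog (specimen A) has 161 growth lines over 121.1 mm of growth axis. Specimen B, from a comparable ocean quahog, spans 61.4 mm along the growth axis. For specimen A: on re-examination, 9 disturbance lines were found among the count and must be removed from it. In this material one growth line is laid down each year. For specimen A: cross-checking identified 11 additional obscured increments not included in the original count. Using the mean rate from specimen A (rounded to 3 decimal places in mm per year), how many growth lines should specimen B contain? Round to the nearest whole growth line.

Specimen A: after corrections the count is 161 − 9 + 11 = 163 growth lines.
A: Extension rate ≈ 121.1 / 163 = 0.743 mm/yr.
For B, 61.4 / 0.743 = 82.64 years ≈ 83 growth lines.

83 growth lines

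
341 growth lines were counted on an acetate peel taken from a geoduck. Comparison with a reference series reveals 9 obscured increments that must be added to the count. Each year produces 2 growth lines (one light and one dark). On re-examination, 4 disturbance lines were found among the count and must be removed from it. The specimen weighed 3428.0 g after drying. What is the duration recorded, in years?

173 years

True growth line count = 341 − 4 + 9 = 346.
With 2 growth lines per year, 346 / 2 = 173 years.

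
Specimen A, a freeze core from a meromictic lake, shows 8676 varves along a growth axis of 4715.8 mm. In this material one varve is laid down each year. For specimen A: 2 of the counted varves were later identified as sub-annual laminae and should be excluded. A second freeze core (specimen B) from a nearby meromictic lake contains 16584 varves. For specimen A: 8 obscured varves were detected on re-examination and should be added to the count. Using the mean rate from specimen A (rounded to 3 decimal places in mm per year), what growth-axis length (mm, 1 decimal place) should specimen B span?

9005.1 mm

Specimen A: true varve count = 8676 − 2 + 8 = 8682.
A: 4715.8 mm over 8682 years gives 4715.8 / 8682 ≈ 0.543 mm per year.
Length of B = 0.543 × 16584 = 9005.1 mm.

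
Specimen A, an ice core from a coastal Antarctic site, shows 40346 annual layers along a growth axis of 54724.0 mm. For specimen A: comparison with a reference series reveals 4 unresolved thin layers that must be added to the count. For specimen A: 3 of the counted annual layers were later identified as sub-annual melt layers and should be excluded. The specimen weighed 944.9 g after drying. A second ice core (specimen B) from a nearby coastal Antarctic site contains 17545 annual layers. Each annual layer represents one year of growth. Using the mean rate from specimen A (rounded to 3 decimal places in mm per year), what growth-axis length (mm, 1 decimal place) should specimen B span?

Specimen A: true annual layer count = 40346 − 3 + 4 = 40347.
A: Mean rate = 54724.0 mm / 40347 years ≈ 1.356 mm/year.
Length of B = 1.356 × 17545 = 23791.0 mm.

23791.0 mm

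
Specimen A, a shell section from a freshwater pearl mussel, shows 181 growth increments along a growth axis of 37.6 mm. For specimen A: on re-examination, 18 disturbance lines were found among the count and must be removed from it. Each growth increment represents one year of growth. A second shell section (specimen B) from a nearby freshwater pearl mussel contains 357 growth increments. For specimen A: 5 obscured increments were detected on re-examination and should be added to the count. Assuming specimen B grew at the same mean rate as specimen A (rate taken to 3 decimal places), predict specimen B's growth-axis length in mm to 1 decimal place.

80.0 mm

Specimen A: correcting the raw count gives 181 − 18 + 5 = 168 true growth increments.
A: 37.6 mm over 168 years gives 37.6 / 168 ≈ 0.224 mm/year.
For B, 0.224 mm/year × 357 years = 80.0 mm.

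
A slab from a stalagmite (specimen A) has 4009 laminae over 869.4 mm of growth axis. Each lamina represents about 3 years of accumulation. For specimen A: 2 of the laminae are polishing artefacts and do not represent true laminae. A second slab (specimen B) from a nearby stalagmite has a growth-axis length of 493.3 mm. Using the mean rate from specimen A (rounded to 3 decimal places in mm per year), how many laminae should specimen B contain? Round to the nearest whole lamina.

Specimen A: after corrections the count is 4009 − 2 = 4007 laminae.
Specimen A: 4007 laminae at 3 years each span 4007 × 3 = 12021 years.
A: Mean rate = 869.4 mm / 12021 years ≈ 0.072 mm/yr.
For B, 493.3 / 0.072 = 6851.39 years; at 3 years per lamina that is 6851.39 / 3 ≈ 2284 laminae.

2284 laminae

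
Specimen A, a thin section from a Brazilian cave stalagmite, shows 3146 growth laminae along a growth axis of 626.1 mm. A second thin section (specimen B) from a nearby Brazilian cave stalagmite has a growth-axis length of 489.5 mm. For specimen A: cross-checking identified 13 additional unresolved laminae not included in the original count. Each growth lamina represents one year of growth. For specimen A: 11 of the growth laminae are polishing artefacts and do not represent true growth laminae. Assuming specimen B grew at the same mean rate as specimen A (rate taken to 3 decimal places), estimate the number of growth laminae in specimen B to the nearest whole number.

2460 growth laminae

Specimen A: correcting the raw count gives 3146 − 11 + 13 = 3148 true growth laminae.
A: 626.1 mm over 3148 years gives 626.1 / 3148 ≈ 0.199 mm/year.
Specimen B: 489.5 mm / 0.199 mm per year = 2459.80 years ≈ 2460 growth laminae.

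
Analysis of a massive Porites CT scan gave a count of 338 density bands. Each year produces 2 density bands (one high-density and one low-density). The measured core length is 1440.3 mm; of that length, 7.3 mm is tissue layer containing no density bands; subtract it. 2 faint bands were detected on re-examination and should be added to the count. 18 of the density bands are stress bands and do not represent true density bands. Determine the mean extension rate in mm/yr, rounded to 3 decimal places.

After corrections the count is 338 − 18 + 2 = 322 density bands.
322 density bands at 2 per year is 322 / 2 = 161 years.
Removing the 7.3 mm offcut leaves 1440.3 − 7.3 = 1433.0 mm.
Mean rate = 1433.0 mm / 161 years ≈ 8.901 mm/yr.

8.901 mm/yr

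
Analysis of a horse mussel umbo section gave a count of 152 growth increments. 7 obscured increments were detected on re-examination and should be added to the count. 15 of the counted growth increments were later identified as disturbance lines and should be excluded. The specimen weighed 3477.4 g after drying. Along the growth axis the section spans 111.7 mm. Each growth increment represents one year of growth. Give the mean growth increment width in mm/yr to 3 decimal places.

0.776 mm/yr

True growth increment count = 152 − 15 + 7 = 144.
Mean rate = 111.7 mm / 144 years ≈ 0.776 mm/yr.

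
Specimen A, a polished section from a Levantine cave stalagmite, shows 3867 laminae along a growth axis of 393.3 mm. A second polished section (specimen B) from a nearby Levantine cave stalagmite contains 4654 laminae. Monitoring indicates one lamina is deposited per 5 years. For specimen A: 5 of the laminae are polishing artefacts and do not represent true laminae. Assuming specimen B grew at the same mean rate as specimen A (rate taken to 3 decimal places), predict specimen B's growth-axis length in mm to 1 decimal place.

Specimen A: adjusted count: 3867 − 5 = 3862 laminae.
Specimen A: at 5 years per lamina, 3862 × 5 = 19310 years.
A: Mean rate = 393.3 mm / 19310 years ≈ 0.020 mm/yr.
Specimen B: 4654 laminae at 5 years each span 4654 × 5 = 23270 years. B's length ≈ 0.020 × 23270 = 465.4 mm.

465.4 mm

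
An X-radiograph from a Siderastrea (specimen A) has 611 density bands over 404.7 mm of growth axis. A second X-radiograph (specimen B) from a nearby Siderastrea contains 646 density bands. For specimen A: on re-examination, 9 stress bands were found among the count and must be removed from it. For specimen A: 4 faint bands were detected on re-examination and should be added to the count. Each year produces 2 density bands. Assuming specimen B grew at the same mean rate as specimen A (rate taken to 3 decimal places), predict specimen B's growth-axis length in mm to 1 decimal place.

Specimen A: true density band count = 611 − 9 + 4 = 606.
Specimen A: with 2 density bands per year, 606 / 2 = 303 years.
A: Extension rate ≈ 404.7 / 303 = 1.336 mm/year.
Specimen B: dividing by 2 density bands per year: 646 / 2 = 323 years. Length of B = 1.336 × 323 = 431.5 mm.

431.5 mm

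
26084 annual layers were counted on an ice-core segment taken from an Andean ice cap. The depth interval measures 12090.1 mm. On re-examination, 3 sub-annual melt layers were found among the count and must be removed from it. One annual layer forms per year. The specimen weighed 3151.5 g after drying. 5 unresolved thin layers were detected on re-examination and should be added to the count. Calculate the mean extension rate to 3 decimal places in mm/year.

Adjusted count: 26084 − 3 + 5 = 26086 annual layers.
12090.1 mm over 26086 years gives 12090.1 / 26086 ≈ 0.463 mm/year.

0.463 mm/year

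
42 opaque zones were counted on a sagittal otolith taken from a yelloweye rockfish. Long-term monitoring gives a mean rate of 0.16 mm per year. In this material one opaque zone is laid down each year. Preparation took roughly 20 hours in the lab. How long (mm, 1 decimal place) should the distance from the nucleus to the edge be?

The record spans 42 years at 0.16 mm per year.
Length ≈ 0.16 × 42 = 6.7 mm.

6.7 mm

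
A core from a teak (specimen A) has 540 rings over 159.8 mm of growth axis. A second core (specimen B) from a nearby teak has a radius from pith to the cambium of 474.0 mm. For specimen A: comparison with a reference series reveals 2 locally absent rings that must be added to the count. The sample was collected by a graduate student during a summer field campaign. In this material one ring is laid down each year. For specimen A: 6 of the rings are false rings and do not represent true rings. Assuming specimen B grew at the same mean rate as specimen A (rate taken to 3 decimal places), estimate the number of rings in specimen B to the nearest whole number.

Specimen A: adjusted count: 540 − 6 + 2 = 536 rings.
A: Mean rate = 159.8 mm / 536 years ≈ 0.298 mm/year.
Specimen B: 474.0 mm / 0.298 mm per year = 1590.60 years ≈ 1591 rings.

1591 rings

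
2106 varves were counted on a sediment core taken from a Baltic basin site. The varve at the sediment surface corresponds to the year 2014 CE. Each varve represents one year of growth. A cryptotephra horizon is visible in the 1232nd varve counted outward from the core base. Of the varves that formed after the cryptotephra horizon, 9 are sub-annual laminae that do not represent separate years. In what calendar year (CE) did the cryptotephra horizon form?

Between varve 1232 and the sediment surface there are 2106 − 1232 = 874 varves.
Removing the 9 false varves leaves 874 − 9 = 865 true varves beyond the cryptotephra horizon.
The varve at the sediment surface is 2014 CE, so the cryptotephra horizon dates to 2014 − 865 = 1149 CE.

1149 CE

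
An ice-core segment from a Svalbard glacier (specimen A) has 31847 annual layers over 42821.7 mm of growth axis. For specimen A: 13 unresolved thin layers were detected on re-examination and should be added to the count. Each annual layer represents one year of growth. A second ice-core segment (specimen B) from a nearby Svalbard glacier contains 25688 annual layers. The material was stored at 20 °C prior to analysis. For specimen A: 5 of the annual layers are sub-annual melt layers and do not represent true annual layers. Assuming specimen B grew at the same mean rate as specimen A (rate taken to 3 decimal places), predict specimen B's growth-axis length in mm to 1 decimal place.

34524.7 mm

Specimen A: true annual layer count = 31847 − 5 + 13 = 31855.
A: Mean rate = 42821.7 mm / 31855 years ≈ 1.344 mm/year.
Length of B = 1.344 × 25688 = 34524.7 mm.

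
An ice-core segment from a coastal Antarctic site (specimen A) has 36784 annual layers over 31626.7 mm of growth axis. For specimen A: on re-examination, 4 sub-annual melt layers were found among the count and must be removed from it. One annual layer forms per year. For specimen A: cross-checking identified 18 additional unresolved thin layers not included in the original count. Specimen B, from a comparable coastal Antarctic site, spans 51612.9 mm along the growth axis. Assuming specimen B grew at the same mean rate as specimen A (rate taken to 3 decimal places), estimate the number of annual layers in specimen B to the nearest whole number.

Specimen A: adjusted count: 36784 − 4 + 18 = 36798 annual layers.
A: Extension rate ≈ 31626.7 / 36798 = 0.859 mm/year.
For B, 51612.9 / 0.859 = 60084.87 years ≈ 60085 annual layers.

60085 annual layers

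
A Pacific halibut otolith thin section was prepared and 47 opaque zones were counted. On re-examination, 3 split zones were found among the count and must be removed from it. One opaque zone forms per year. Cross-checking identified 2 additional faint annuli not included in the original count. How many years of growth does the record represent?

46 years

After corrections the count is 47 − 3 + 2 = 46 opaque zones.
At one opaque zone per year, that is 46 years.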